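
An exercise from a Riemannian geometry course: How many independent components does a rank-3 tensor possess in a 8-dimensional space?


The number of components of a rank-r tensor in d dimensions is d^r.
Here d = 8 and r = 3.
8^3 = 512

512


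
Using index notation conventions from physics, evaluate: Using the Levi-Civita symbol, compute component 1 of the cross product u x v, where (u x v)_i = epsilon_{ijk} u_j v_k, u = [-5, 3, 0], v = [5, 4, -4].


(u x v)_1 = sum_{j,k} epsilon_{1jk} u_j v_k. Only permutations of (1,2,3) contribute; the two non-zero terms are:
eps_{123} u_2 v_3 = 1 * 3 * -4 = -12
eps_{132} u_3 v_2 = -1 * 0 * 4 = 0
(u x v)_1 = -12

-12


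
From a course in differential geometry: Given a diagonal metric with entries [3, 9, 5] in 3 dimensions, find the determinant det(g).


For a diagonal metric, the determinant is the product of diagonal entries.
Diagonal entries: 3, 9, 5
det(g) = 3 * 9 * 5 = 135

135


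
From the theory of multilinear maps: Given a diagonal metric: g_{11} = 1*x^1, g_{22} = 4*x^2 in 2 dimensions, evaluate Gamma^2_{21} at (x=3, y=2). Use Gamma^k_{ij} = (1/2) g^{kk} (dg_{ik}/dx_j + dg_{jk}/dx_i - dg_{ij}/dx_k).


For a diagonal metric, Gamma^k_{ij} = (1/2) g^{kk} (dg_{ik}/dx_j + dg_{jk}/dx_i - dg_{ij}/dx_k).
The metric is diagonal, so g_{ab} = 0 for a != b.
At the given point: g_{11} = 3, g_{22} = 36
g^{22} = 1/36
dg_{22}/dx_1 = dg_{22}/dx_1 = 24
dg_{12}/dx_2 = 0 (off-diagonal)
dg_{21}/dx_2 = 0 (off-diagonal)
Numerator = 24 + 0 - 0 = 24
Gamma^2_{21} = 24 / (2 * 36) = 1/3

1/3


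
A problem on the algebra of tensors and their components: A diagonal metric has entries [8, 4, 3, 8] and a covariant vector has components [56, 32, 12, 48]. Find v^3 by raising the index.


To raise an index with a diagonal metric: v^i = v_i / g_{ii}.
For index 3: v_3 = 12, g_{33} = 3
v^3 = 12 / 3 = 4

4


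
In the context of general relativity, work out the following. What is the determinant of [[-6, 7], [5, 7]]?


For a 2x2 matrix [[a, b], [c, d]], det = a*d - b*c.
a = -6, b = 7, c = 5, d = 7
a*d = -6 * 7 = -42
b*c = 7 * 5 = 35
det = -42 - 35 = -77

-77


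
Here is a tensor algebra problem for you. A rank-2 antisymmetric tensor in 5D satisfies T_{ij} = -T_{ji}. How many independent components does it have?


An antisymmetric rank-2 tensor satisfies A_{ij} = -A_{ji}, so diagonal entries are zero.
The independent components are the upper-triangular entries: C(n, 2) = n(n-1)/2.
n = 5
C(5, 2) = 5 * 4 / 2 = 20 / 2 = 10

10


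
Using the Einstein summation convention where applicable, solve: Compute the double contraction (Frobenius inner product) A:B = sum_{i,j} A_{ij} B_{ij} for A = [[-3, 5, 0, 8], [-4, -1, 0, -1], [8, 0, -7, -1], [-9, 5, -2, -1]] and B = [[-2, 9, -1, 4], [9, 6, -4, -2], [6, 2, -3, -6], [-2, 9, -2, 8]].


A:B = sum over all i,j of A_{ij} * B_{ij}.
Row 1: -3*-2=6, 5*9=45, 0*-1=0, 8*4=32 => row sum = 83
Row 2: -4*9=-36, -1*6=-6, 0*-4=0, -1*-2=2 => row sum = -40
Row 3: 8*6=48, 0*2=0, -7*-3=21, -1*-6=6 => row sum = 75
Row 4: -9*-2=18, 5*9=45, -2*-2=4, -1*8=-8 => row sum = 59
Total = 83 + -40 + 75 + 59 = 177

177


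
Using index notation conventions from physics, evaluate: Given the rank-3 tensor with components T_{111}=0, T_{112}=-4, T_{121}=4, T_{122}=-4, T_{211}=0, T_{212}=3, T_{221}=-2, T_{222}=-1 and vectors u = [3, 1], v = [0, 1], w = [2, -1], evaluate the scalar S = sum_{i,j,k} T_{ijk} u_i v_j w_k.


S = sum over i,j,k of T_{ijk} u_i v_j w_k. Expanding all 8 terms:
T_{111}*u_1*v_1*w_1 = 0*3*0*2 = 0  (running total: 0)
T_{112}*u_1*v_1*w_2 = -4*3*0*-1 = 0  (running total: 0)
T_{121}*u_1*v_2*w_1 = 4*3*1*2 = 24  (running total: 24)
T_{122}*u_1*v_2*w_2 = -4*3*1*-1 = 12  (running total: 36)
T_{211}*u_2*v_1*w_1 = 0*1*0*2 = 0  (running total: 36)
T_{212}*u_2*v_1*w_2 = 3*1*0*-1 = 0  (running total: 36)
T_{221}*u_2*v_2*w_1 = -2*1*1*2 = -4  (running total: 32)
T_{222}*u_2*v_2*w_2 = -1*1*1*-1 = 1  (running total: 33)
S = 33

33


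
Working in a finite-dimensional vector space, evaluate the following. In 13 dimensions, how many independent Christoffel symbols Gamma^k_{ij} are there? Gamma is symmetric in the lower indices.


Christoffel symbols Gamma^k_{ij} are symmetric in i,j, so there are d * d(d+1)/2 independent symbols.
d = 13
d(d+1)/2 = 13 * 14 / 2 = 91
Total = 13 * 91 = 1183

1183


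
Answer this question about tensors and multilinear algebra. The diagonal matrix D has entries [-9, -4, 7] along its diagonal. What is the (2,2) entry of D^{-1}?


For a diagonal matrix, the inverse has entries (D^{-1})_{ii} = 1/d_{ii}.
The diagonal entries are: d_{11} = -9, d_{22} = -4, d_{33} = 7
We need (D^{-1})_{22} = 1/d_{22} = 1/-4 = -1/4

-1/4


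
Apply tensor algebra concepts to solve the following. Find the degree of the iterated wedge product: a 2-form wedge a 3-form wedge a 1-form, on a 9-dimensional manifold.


The degree of a wedge product is the sum of the degrees of the individual forms.
Degrees: 2, 3, 1
Total degree = 2 + 3 + 1 = 6

6


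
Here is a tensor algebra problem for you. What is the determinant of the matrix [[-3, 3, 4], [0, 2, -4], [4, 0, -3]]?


Expanding along the first row, det(A) = a11*M_11 - a12*M_12 + a13*M_13, where M_1j is the (1,j) minor.
Minor M_11 = 2*-3 - -4*0 = -6
Minor M_12 = 0*-3 - -4*4 = 16
Minor M_13 = 0*0 - 2*4 = -8
det = -3*(-6) - 3*(16) + 4*(-8)
    = 18 - 48 + -32
    = -62

-62


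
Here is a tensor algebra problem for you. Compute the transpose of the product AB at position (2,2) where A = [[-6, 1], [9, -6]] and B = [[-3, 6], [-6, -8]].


(AB)^T_{ij} = (AB)_{ji} = sum_k A_{jk} B_{ki}.
For i=2, j=2 we need (AB)_{22}:
A_{21} * B_{12} = 9 * 6 = 54
A_{22} * B_{22} = -6 * -8 = 48
Sum = 54 + 48 = 102

102


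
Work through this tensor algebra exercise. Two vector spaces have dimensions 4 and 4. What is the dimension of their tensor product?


The dimension of a tensor product is the product of dimensions.
dim(V) = 4, dim(W) = 4
dim(V (x) W) = 4 * 4 = 16

16


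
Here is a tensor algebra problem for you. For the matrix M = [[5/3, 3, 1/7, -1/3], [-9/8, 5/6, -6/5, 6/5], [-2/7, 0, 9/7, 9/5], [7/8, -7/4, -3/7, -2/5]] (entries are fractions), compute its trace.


The trace is the sum of diagonal entries.
Diagonal: M[1,1] = 5/3, M[2,2] = 5/6, M[3,3] = 9/7, M[4,4] = -2/5
Tr(M) = 5/3 + 5/6 + 9/7 + -2/5
Computing step by step:
After adding M[1,1]: 5/3
After adding M[2,2]: 5/2
After adding M[3,3]: 53/14
After adding M[4,4]: 237/70
Tr(M) = 237/70

237/70


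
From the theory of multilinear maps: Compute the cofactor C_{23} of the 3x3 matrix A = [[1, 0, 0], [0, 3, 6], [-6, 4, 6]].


To find cofactor C_{23}, delete row 2 and column 3.
The resulting 2x2 submatrix is: [[1, 0], [-6, 4]]
Minor M_{23} = 1*4 - 0*-6
  = 4 - 0 = 4
Sign = (-1)^(2+3) = (-1)^5 = -1
Cofactor C_{23} = -1 * 4 = -4

-4


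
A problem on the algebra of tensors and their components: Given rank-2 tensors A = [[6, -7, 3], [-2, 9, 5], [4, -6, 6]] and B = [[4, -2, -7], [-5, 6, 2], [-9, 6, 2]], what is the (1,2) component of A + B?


Tensor addition is component-wise: (A + B)_{ij} = A_{ij} + B_{ij}.
A_{12} = -7
B_{12} = -2
(A + B)_{12} = -7 + -2 = -9

-9


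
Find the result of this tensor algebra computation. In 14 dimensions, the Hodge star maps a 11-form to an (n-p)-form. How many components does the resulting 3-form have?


The Hodge dual of a p-form on an n-dimensional manifold is an (n-p)-form.
n = 14, p = 11, so dual degree = 14 - 11 = 3
The number of components is C(n, n-p) = C(14, 3) = 364

364


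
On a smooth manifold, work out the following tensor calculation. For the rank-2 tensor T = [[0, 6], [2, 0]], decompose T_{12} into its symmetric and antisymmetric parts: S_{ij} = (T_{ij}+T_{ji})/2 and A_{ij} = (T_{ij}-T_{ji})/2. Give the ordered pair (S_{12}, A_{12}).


T_{12} = 6
T_{21} = 2
S_{12} = (6 + 2)/2 = 8/2 = 4
A_{12} = (6 - 2)/2 = 4/2 = 2
Check: S + A = 4 + 2 = 6 = T_{12}.

(4, 2)


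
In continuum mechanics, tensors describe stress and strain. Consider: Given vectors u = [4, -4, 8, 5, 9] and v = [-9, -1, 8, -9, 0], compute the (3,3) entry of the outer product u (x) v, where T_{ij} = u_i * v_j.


The outer product entry T_{ij} = u_i * v_j.
We need i=3, j=3.
u_3 = 8, v_3 = 8
T_{3,3} = 8 * 8 = 64

64


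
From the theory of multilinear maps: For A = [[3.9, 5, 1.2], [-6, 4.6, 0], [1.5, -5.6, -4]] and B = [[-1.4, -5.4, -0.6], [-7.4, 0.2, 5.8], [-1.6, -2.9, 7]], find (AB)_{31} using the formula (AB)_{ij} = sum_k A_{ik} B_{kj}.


(AB)_{ij} = sum_k A_{ik} B_{kj}.
For i=3, j=1:
A_{31} * B_{11} = 1.5 * -1.4 = -2.1
A_{32} * B_{21} = -5.6 * -7.4 = 41.44
A_{33} * B_{31} = -4 * -1.6 = 6.4
Sum = -2.1 + 41.44 + 6.4 = 45.74

45.74


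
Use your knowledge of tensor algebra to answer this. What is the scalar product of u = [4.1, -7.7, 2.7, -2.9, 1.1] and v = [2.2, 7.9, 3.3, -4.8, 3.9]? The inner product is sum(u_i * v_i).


The inner product u . v = sum of u_i * v_i.
Term-by-term: 4.1 * 2.2, -7.7 * 7.9, 2.7 * 3.3, -2.9 * -4.8, 1.1 * 3.9
Products: 9.02, -60.83, 8.91, 13.92, 4.29
Sum = 9.02 + -60.83 + 8.91 + 13.92 + 4.29 = -24.69

-24.69


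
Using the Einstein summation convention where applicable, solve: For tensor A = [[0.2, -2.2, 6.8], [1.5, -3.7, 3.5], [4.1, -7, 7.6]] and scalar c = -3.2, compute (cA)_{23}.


Scalar multiplication: (cA)_{ij} = c * A_{ij}.
c = -3.2
A_{23} = 3.5
(cA)_{23} = -3.2 * 3.5 = -11.2

-11.2


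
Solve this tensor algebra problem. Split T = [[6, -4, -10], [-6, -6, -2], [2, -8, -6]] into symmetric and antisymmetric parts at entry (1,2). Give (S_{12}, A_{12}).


T_{12} = -4
T_{21} = -6
S_{12} = (-4 + -6)/2 = -10/2 = -5
A_{12} = (-4 - -6)/2 = 2/2 = 1
Check: S + A = -5 + 1 = -4 = T_{12}.

(-5, 1)


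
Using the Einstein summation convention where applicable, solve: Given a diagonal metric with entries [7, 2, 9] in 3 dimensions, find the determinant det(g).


For a diagonal metric, the determinant is the product of diagonal entries.
Diagonal entries: 7, 2, 9
det(g) = 7 * 2 * 9 = 126

126


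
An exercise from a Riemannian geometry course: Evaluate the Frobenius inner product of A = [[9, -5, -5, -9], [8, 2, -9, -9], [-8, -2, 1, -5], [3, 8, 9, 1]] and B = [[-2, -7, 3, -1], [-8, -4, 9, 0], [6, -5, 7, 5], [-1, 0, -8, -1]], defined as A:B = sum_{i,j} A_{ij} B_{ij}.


A:B = sum over all i,j of A_{ij} * B_{ij}.
Row 1: 9*-2=-18, -5*-7=35, -5*3=-15, -9*-1=9 => row sum = 11
Row 2: 8*-8=-64, 2*-4=-8, -9*9=-81, -9*0=0 => row sum = -153
Row 3: -8*6=-48, -2*-5=10, 1*7=7, -5*5=-25 => row sum = -56
Row 4: 3*-1=-3, 8*0=0, 9*-8=-72, 1*-1=-1 => row sum = -76
Total = 11 + -153 + -56 + -76 = -274

-274


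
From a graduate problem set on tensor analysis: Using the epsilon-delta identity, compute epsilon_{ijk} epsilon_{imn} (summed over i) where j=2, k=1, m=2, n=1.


Using the identity: epsilon_{ijk} epsilon_{imn} = delta_{jm} delta_{kn} - delta_{jn} delta_{km}.
delta_{22} = 1
delta_{11} = 1
delta_{21} = 0
delta_{12} = 0
Result = 1 * 1 - 0 * 0 = 1 - 0 = 1

1


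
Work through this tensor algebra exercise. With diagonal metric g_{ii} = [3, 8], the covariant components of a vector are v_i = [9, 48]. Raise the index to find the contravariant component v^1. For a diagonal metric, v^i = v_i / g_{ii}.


To raise an index with a diagonal metric: v^i = v_i / g_{ii}.
For index 1: v_1 = 9, g_{11} = 3
v^1 = 9 / 3 = 3

3


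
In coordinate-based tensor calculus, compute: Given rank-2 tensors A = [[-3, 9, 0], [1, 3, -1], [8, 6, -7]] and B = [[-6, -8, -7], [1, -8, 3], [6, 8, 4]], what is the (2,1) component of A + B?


Tensor addition is component-wise: (A + B)_{ij} = A_{ij} + B_{ij}.
A_{21} = 1
B_{21} = 1
(A + B)_{21} = 1 + 1 = 2

2


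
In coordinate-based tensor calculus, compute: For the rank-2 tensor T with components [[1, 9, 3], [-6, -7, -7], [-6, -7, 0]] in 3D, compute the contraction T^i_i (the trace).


The contraction (trace) of a rank-2 tensor is the sum of its diagonal elements.
Diagonal entries: A[1,1] = 1, A[2,2] = -7, A[3,3] = 0
Tr(A) = 1 + -7 + 0 = -6

-6


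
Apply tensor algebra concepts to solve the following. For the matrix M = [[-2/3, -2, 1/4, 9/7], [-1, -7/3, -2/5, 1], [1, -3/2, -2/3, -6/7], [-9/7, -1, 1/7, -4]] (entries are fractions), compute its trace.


The trace is the sum of diagonal entries.
Diagonal: M[1,1] = -2/3, M[2,2] = -7/3, M[3,3] = -2/3, M[4,4] = -4
Tr(M) = -2/3 + -7/3 + -2/3 + -4
Computing step by step:
After adding M[1,1]: -2/3
After adding M[2,2]: -3
After adding M[3,3]: -11/3
After adding M[4,4]: -23/3
Tr(M) = -23/3

-23/3


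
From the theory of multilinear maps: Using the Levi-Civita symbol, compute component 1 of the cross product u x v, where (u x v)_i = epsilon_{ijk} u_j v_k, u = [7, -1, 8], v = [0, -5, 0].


(u x v)_1 = sum_{j,k} epsilon_{1jk} u_j v_k. Only permutations of (1,2,3) contribute; the two non-zero terms are:
eps_{123} u_2 v_3 = 1 * -1 * 0 = 0
eps_{132} u_3 v_2 = -1 * 8 * -5 = 40
(u x v)_1 = 40

40


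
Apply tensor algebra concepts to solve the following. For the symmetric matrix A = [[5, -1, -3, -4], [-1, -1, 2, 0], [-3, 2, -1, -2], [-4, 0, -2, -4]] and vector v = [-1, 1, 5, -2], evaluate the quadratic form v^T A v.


First compute Av:
(Av)_1 = 5*-1 + -1*1 + -3*5 + -4*-2 = -13
(Av)_2 = -1*-1 + -1*1 + 2*5 + 0*-2 = 10
(Av)_3 = -3*-1 + 2*1 + -1*5 + -2*-2 = 4
(Av)_4 = -4*-1 + 0*1 + -2*5 + -4*-2 = 2
Av = [-13, 10, 4, 2]
Then v^T (Av) = -1*-13 + 1*10 + 5*4 + -2*2
= 13 + 10 + 20 + -4 = 39

39


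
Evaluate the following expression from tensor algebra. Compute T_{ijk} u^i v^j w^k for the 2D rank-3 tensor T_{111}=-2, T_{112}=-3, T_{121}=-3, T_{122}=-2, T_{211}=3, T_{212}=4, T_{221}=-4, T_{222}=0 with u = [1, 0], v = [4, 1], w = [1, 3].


S = sum over i,j,k of T_{ijk} u_i v_j w_k. Expanding all 8 terms:
T_{111}*u_1*v_1*w_1 = -2*1*4*1 = -8  (running total: -8)
T_{112}*u_1*v_1*w_2 = -3*1*4*3 = -36  (running total: -44)
T_{121}*u_1*v_2*w_1 = -3*1*1*1 = -3  (running total: -47)
T_{122}*u_1*v_2*w_2 = -2*1*1*3 = -6  (running total: -53)
T_{211}*u_2*v_1*w_1 = 3*0*4*1 = 0  (running total: -53)
T_{212}*u_2*v_1*w_2 = 4*0*4*3 = 0  (running total: -53)
T_{221}*u_2*v_2*w_1 = -4*0*1*1 = 0  (running total: -53)
T_{222}*u_2*v_2*w_2 = 0*0*1*3 = 0  (running total: -53)
S = -53

-53


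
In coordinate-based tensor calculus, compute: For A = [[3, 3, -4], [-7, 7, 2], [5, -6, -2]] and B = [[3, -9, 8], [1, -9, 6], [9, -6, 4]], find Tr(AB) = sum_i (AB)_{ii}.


Tr(AB) = sum_i (AB)_{ii} where (AB)_{ii} = sum_k A_{ik} B_{ki}.
(AB)_{11} = 3*3 + 3*1 + -4*9 = -24
(AB)_{22} = -7*-9 + 7*-9 + 2*-6 = -12
(AB)_{33} = 5*8 + -6*6 + -2*4 = -4
Tr(AB) = -24 + -12 + -4 = -40

-40


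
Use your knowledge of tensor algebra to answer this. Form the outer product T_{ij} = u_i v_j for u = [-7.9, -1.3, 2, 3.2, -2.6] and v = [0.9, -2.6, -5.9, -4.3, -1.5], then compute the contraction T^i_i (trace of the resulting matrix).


The outer product gives T_{ij} = u_i v_j.
The trace (contraction) is Tr(T) = sum_i T_{ii} = sum_i u_i v_i.
Diagonal entries:
T_{11} = u_1 * v_1 = -7.9 * 0.9 = -7.11
T_{22} = u_2 * v_2 = -1.3 * -2.6 = 3.38
T_{33} = u_3 * v_3 = 2 * -5.9 = -11.8
T_{44} = u_4 * v_4 = 3.2 * -4.3 = -13.76
T_{55} = u_5 * v_5 = -2.6 * -1.5 = 3.9
Tr(T) = -7.11 + 3.38 + -11.8 + -13.76 + 3.9 = -25.39

-25.39


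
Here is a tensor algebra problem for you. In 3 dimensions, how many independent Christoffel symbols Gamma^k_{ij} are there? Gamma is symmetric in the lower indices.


Christoffel symbols Gamma^k_{ij} are symmetric in i,j, so there are d * d(d+1)/2 independent symbols.
d = 3
d(d+1)/2 = 3 * 4 / 2 = 6
Total = 3 * 6 = 18

18


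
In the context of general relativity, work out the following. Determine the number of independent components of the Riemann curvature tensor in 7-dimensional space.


The Riemann tensor in d dimensions has d^2(d^2 - 1)/12 independent components.
d = 7, so d^2 = 49
d^2 - 1 = 48
d^2(d^2 - 1) = 49 * 48 = 2352
Divide by 12: 2352 / 12 = 196

196


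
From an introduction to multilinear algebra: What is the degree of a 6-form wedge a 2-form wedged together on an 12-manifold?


The degree of a wedge product is the sum of the degrees of the individual forms.
Degrees: 6, 2
Total degree = 6 + 2 = 8

8


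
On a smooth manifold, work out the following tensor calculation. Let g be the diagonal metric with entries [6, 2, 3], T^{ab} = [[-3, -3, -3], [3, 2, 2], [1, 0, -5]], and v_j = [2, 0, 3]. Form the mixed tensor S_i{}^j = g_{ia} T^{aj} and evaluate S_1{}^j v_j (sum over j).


Step 1: lower the first index. For a diagonal metric, g_{ia} T^{aj} = g_{ii} T^{ij} (no sum on i).
g_{11} = 6
S_1{}^1 = 6 * T^{11} = 6 * -3 = -18
S_1{}^2 = 6 * T^{12} = 6 * -3 = -18
S_1{}^3 = 6 * T^{13} = 6 * -3 = -18
Step 2: contract S_1{}^j with v_j.
S_1{}^1 * v_1 = -18 * 2 = -36
S_1{}^2 * v_2 = -18 * 0 = 0
S_1{}^3 * v_3 = -18 * 3 = -54
Result = -36 + 0 + -54 = -90

-90


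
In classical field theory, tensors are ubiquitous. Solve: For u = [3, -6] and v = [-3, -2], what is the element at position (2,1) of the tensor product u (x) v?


The outer product entry T_{ij} = u_i * v_j.
We need i=2, j=1.
u_2 = -6, v_1 = -3
T_{2,1} = -6 * -3 = 18

18


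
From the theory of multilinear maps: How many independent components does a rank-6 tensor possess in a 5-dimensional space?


The number of components of a rank-r tensor in d dimensions is d^r.
Here d = 5 and r = 6.
5^6 = 15625

15625


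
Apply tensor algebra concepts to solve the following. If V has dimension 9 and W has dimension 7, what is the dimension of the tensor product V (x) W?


The dimension of a tensor product is the product of dimensions.
dim(V) = 9, dim(W) = 7
dim(V (x) W) = 9 * 7 = 63

63


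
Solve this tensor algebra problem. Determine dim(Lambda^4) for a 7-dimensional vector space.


The dimension of the space of p-forms on an n-dimensional space is C(n, p).
n = 7, p = 4
C(7, 4) = 7! / (4! * 3!) = 35

35


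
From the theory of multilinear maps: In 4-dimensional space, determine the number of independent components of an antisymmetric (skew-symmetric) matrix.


An antisymmetric rank-2 tensor satisfies A_{ij} = -A_{ji}, so diagonal entries are zero.
The independent components are the upper-triangular entries: C(n, 2) = n(n-1)/2.
n = 4
C(4, 2) = 4 * 3 / 2 = 12 / 2 = 6

6


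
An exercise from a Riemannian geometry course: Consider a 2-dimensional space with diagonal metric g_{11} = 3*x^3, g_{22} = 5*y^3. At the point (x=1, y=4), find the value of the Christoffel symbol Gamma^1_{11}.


For a diagonal metric, Gamma^k_{ij} = (1/2) g^{kk} (dg_{ik}/dx_j + dg_{jk}/dx_i - dg_{ij}/dx_k).
The metric is diagonal, so g_{ab} = 0 for a != b.
At the given point: g_{11} = 3, g_{22} = 320
g^{11} = 1/3
dg_{11}/dx_1 = dg_{11}/dx_1 = 9
dg_{11}/dx_1 = dg_{11}/dx_1 = 9
dg_{11}/dx_1 = dg_{11}/dx_1 = 9
Numerator = 9 + 9 - 9 = 9
Gamma^1_{11} = 9 / (2 * 3) = 3/2

3/2


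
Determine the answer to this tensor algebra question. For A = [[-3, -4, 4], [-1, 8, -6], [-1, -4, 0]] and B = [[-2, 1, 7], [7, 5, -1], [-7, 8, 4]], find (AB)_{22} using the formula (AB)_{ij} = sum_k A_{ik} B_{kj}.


(AB)_{ij} = sum_k A_{ik} B_{kj}.
For i=2, j=2:
A_{21} * B_{12} = -1 * 1 = -1
A_{22} * B_{22} = 8 * 5 = 40
A_{23} * B_{32} = -6 * 8 = -48
Sum = -1 + 40 + -48 = -9

-9


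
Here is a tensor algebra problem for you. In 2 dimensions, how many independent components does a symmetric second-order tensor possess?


A symmetric rank-2 tensor in d dimensions has d(d+1)/2 independent components.
d = 2
d(d+1)/2 = 2 * 3 / 2 = 6 / 2 = 3

3


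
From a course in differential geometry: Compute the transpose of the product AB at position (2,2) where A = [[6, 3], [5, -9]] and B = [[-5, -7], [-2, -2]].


(AB)^T_{ij} = (AB)_{ji} = sum_k A_{jk} B_{ki}.
For i=2, j=2 we need (AB)_{22}:
A_{21} * B_{12} = 5 * -7 = -35
A_{22} * B_{22} = -9 * -2 = 18
Sum = -35 + 18 = -17

-17


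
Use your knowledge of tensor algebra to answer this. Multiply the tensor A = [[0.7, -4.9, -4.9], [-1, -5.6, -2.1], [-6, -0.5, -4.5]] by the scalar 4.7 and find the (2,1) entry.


Scalar multiplication: (cA)_{ij} = c * A_{ij}.
c = 4.7
A_{21} = -1
(cA)_{21} = 4.7 * -1 = -4.7

-4.7


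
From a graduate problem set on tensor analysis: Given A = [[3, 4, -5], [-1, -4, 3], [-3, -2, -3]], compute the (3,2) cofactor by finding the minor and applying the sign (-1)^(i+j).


To find cofactor C_{32}, delete row 3 and column 2.
The resulting 2x2 submatrix is: [[3, -5], [-1, 3]]
Minor M_{32} = 3*3 - -5*-1
  = 9 - 5 = 4
Sign = (-1)^(3+2) = (-1)^5 = -1
Cofactor C_{32} = -1 * 4 = -4

-4


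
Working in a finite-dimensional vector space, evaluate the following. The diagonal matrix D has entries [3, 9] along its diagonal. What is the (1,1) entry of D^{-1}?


For a diagonal matrix, the inverse has entries (D^{-1})_{ii} = 1/d_{ii}.
The diagonal entries are: d_{11} = 3, d_{22} = 9
We need (D^{-1})_{11} = 1/d_{11} = 1/3 = 1/3

1/3


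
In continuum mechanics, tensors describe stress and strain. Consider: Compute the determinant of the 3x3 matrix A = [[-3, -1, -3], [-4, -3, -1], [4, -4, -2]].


Expanding along the first row, det(A) = a11*M_11 - a12*M_12 + a13*M_13, where M_1j is the (1,j) minor.
Minor M_11 = -3*-2 - -1*-4 = 2
Minor M_12 = -4*-2 - -1*4 = 12
Minor M_13 = -4*-4 - -3*4 = 28
det = -3*(2) - -1*(12) + -3*(28)
    = -6 - -12 + -84
    = -78

-78


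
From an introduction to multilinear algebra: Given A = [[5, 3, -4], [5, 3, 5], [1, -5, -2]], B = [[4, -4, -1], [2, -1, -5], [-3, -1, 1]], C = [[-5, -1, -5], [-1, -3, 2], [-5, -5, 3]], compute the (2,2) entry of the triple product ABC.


(ABC)_{22} = sum_m (AB)_{2m} C_{m2}. First compute row 2 of AB.
(AB)_{21} = 5*4 + 3*2 + 5*-3 = 11
(AB)_{22} = 5*-4 + 3*-1 + 5*-1 = -28
(AB)_{23} = 5*-1 + 3*-5 + 5*1 = -15
Now contract with column 2 of C:
(AB)_{21} * C_{12} = 11 * -1 = -11
(AB)_{22} * C_{22} = -28 * -3 = 84
(AB)_{23} * C_{32} = -15 * -5 = 75
(ABC)_{22} = -11 + 84 + 75 = 148

148


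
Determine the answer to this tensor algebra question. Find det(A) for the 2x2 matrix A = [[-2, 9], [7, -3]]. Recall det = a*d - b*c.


For a 2x2 matrix [[a, b], [c, d]], det = a*d - b*c.
a = -2, b = 9, c = 7, d = -3
a*d = -2 * -3 = 6
b*c = 9 * 7 = 63
det = 6 - 63 = -57

-57


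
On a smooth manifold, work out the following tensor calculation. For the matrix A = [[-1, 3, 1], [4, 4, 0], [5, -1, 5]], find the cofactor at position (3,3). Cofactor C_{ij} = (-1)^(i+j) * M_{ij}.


To find cofactor C_{33}, delete row 3 and column 3.
The resulting 2x2 submatrix is: [[-1, 3], [4, 4]]
Minor M_{33} = -1*4 - 3*4
  = -4 - 12 = -16
Sign = (-1)^(3+3) = (-1)^6 = 1
Cofactor C_{33} = 1 * -16 = -16

-16


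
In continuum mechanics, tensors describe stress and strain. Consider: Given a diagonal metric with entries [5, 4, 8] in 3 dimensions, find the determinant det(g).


For a diagonal metric, the determinant is the product of diagonal entries.
Diagonal entries: 5, 4, 8
det(g) = 5 * 4 * 8 = 160

160


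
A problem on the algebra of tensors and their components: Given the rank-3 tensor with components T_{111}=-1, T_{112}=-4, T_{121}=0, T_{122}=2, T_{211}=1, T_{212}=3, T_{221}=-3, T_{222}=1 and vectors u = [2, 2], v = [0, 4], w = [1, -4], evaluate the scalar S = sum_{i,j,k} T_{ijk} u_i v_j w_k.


S = sum over i,j,k of T_{ijk} u_i v_j w_k. Expanding all 8 terms:
T_{111}*u_1*v_1*w_1 = -1*2*0*1 = 0  (running total: 0)
T_{112}*u_1*v_1*w_2 = -4*2*0*-4 = 0  (running total: 0)
T_{121}*u_1*v_2*w_1 = 0*2*4*1 = 0  (running total: 0)
T_{122}*u_1*v_2*w_2 = 2*2*4*-4 = -64  (running total: -64)
T_{211}*u_2*v_1*w_1 = 1*2*0*1 = 0  (running total: -64)
T_{212}*u_2*v_1*w_2 = 3*2*0*-4 = 0  (running total: -64)
T_{221}*u_2*v_2*w_1 = -3*2*4*1 = -24  (running total: -88)
T_{222}*u_2*v_2*w_2 = 1*2*4*-4 = -32  (running total: -120)
S = -120

-120


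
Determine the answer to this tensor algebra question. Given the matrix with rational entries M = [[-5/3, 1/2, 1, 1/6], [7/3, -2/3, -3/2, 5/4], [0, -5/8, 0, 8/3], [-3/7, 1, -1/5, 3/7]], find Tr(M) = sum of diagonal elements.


The trace is the sum of diagonal entries.
Diagonal: M[1,1] = -5/3, M[2,2] = -2/3, M[3,3] = 0, M[4,4] = 3/7
Tr(M) = -5/3 + -2/3 + 0 + 3/7
Computing step by step:
After adding M[1,1]: -5/3
After adding M[2,2]: -7/3
After adding M[3,3]: -7/3
After adding M[4,4]: -40/21
Tr(M) = -40/21

-40/21


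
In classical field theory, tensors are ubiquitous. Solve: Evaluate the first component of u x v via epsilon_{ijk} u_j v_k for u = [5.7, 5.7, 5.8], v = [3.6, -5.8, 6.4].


(u x v)_1 = sum_{j,k} epsilon_{1jk} u_j v_k. Only permutations of (1,2,3) contribute; the two non-zero terms are:
eps_{123} u_2 v_3 = 1 * 5.7 * 6.4 = 36.48
eps_{132} u_3 v_2 = -1 * 5.8 * -5.8 = 33.64
(u x v)_1 = 70.12

70.12


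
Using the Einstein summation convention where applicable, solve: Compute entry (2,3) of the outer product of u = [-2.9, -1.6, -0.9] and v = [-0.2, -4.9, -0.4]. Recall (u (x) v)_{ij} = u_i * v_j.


The outer product entry T_{ij} = u_i * v_j.
We need i=2, j=3.
u_2 = -1.6, v_3 = -0.4
T_{2,3} = -1.6 * -0.4 = 0.64

0.64


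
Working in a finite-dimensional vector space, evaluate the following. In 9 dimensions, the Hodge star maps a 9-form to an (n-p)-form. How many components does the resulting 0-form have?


The Hodge dual of a p-form on an n-dimensional manifold is an (n-p)-form.
n = 9, p = 9, so dual degree = 9 - 9 = 0
The number of components is C(n, n-p) = C(9, 0) = 1

1


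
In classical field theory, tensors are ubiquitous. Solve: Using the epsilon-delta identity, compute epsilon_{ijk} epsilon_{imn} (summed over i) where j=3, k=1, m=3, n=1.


Using the identity: epsilon_{ijk} epsilon_{imn} = delta_{jm} delta_{kn} - delta_{jn} delta_{km}.
delta_{33} = 1
delta_{11} = 1
delta_{31} = 0
delta_{13} = 0
Result = 1 * 1 - 0 * 0 = 1 - 0 = 1

1


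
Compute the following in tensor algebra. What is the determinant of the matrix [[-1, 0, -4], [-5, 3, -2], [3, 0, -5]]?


Expanding along the first row, det(A) = a11*M_11 - a12*M_12 + a13*M_13, where M_1j is the (1,j) minor.
Minor M_11 = 3*-5 - -2*0 = -15
Minor M_12 = -5*-5 - -2*3 = 31
Minor M_13 = -5*0 - 3*3 = -9
det = -1*(-15) - 0*(31) + -4*(-9)
    = 15 - 0 + 36
    = 51

51


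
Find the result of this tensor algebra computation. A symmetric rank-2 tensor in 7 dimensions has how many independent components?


A symmetric rank-2 tensor in d dimensions has d(d+1)/2 independent components.
d = 7
d(d+1)/2 = 7 * 8 / 2 = 56 / 2 = 28

28


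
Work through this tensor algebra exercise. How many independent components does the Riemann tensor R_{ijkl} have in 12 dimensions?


The Riemann tensor in d dimensions has d^2(d^2 - 1)/12 independent components.
d = 12, so d^2 = 144
d^2 - 1 = 143
d^2(d^2 - 1) = 144 * 143 = 20592
Divide by 12: 20592 / 12 = 1716

1716


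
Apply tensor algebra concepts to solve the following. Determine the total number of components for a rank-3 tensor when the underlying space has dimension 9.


The number of components of a rank-r tensor in d dimensions is d^r.
Here d = 9 and r = 3.
9^3 = 729

729


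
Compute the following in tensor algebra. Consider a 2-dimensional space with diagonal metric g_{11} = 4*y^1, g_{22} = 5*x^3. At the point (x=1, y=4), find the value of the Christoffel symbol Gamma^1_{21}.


For a diagonal metric, Gamma^k_{ij} = (1/2) g^{kk} (dg_{ik}/dx_j + dg_{jk}/dx_i - dg_{ij}/dx_k).
The metric is diagonal, so g_{ab} = 0 for a != b.
At the given point: g_{11} = 16, g_{22} = 5
g^{11} = 1/16
dg_{21}/dx_1 = 0 (off-diagonal)
dg_{11}/dx_2 = dg_{11}/dx_2 = 4
dg_{21}/dx_1 = 0 (off-diagonal)
Numerator = 0 + 4 - 0 = 4
Gamma^1_{21} = 4 / (2 * 16) = 1/8

1/8


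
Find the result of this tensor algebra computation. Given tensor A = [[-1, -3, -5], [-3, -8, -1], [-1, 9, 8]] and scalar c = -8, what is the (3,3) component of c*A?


Scalar multiplication: (cA)_{ij} = c * A_{ij}.
c = -8
A_{33} = 8
(cA)_{33} = -8 * 8 = -64

-64


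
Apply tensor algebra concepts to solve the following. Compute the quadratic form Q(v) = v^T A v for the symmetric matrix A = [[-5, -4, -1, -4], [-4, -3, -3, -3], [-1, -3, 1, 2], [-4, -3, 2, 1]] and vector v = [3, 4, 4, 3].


First compute Av:
(Av)_1 = -5*3 + -4*4 + -1*4 + -4*3 = -47
(Av)_2 = -4*3 + -3*4 + -3*4 + -3*3 = -45
(Av)_3 = -1*3 + -3*4 + 1*4 + 2*3 = -5
(Av)_4 = -4*3 + -3*4 + 2*4 + 1*3 = -13
Av = [-47, -45, -5, -13]
Then v^T (Av) = 3*-47 + 4*-45 + 4*-5 + 3*-13
= -141 + -180 + -20 + -39 = -380

-380


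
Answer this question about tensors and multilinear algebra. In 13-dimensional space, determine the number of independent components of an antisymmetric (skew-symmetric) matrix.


An antisymmetric rank-2 tensor satisfies A_{ij} = -A_{ji}, so diagonal entries are zero.
The independent components are the upper-triangular entries: C(n, 2) = n(n-1)/2.
n = 13
C(13, 2) = 13 * 12 / 2 = 156 / 2 = 78

78


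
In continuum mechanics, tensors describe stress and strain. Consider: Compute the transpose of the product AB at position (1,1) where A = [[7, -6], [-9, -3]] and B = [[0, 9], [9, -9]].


(AB)^T_{ij} = (AB)_{ji} = sum_k A_{jk} B_{ki}.
For i=1, j=1 we need (AB)_{11}:
A_{11} * B_{11} = 7 * 0 = 0
A_{12} * B_{21} = -6 * 9 = -54
Sum = 0 + -54 = -54

-54


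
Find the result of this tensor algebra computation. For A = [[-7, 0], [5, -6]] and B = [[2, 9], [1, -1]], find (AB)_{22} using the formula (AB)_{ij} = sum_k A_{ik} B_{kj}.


(AB)_{ij} = sum_k A_{ik} B_{kj}.
For i=2, j=2:
A_{21} * B_{12} = 5 * 9 = 45
A_{22} * B_{22} = -6 * -1 = 6
Sum = 45 + 6 = 51

51


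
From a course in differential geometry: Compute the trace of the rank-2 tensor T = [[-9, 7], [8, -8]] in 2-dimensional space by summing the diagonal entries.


The contraction (trace) of a rank-2 tensor is the sum of its diagonal elements.
Diagonal entries: A[1,1] = -9, A[2,2] = -8
Tr(A) = -9 + -8 = -17

-17


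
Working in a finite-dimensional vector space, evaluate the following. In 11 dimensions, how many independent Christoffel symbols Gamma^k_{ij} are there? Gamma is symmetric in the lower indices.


Christoffel symbols Gamma^k_{ij} are symmetric in i,j, so there are d * d(d+1)/2 independent symbols.
d = 11
d(d+1)/2 = 11 * 12 / 2 = 66
Total = 11 * 66 = 726

726


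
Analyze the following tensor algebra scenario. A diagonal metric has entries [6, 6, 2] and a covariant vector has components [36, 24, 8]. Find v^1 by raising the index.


To raise an index with a diagonal metric: v^i = v_i / g_{ii}.
For index 1: v_1 = 36, g_{11} = 6
v^1 = 36 / 6 = 6

6


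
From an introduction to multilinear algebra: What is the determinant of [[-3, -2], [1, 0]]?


For a 2x2 matrix [[a, b], [c, d]], det = a*d - b*c.
a = -3, b = -2, c = 1, d = 0
a*d = -3 * 0 = 0
b*c = -2 * 1 = -2
det = 0 - -2 = 2

2


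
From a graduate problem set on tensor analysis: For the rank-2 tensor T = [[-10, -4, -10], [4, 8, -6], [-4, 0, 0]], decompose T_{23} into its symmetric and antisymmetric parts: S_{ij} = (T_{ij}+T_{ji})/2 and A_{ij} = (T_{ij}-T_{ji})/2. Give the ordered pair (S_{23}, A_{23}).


T_{23} = -6
T_{32} = 0
S_{23} = (-6 + 0)/2 = -6/2 = -3
A_{23} = (-6 - 0)/2 = -6/2 = -3
Check: S + A = -3 + -3 = -6 = T_{23}.

(-3, -3)


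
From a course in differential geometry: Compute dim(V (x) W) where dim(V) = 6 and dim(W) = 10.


The dimension of a tensor product is the product of dimensions.
dim(V) = 6, dim(W) = 10
dim(V (x) W) = 6 * 10 = 60

60


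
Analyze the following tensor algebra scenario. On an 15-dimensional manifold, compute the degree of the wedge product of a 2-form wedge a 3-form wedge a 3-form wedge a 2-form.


The degree of a wedge product is the sum of the degrees of the individual forms.
Degrees: 2, 3, 3, 2
Total degree = 2 + 3 + 3 + 2 = 10

10


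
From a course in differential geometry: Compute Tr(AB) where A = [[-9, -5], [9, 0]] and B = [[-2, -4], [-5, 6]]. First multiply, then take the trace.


Tr(AB) = sum_i (AB)_{ii} where (AB)_{ii} = sum_k A_{ik} B_{ki}.
(AB)_{11} = -9*-2 + -5*-5 = 43
(AB)_{22} = 9*-4 + 0*6 = -36
Tr(AB) = 43 + -36 = 7

7


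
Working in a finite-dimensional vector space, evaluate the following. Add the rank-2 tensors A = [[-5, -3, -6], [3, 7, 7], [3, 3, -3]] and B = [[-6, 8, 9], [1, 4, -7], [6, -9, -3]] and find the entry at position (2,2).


Tensor addition is component-wise: (A + B)_{ij} = A_{ij} + B_{ij}.
A_{22} = 7
B_{22} = 4
(A + B)_{22} = 7 + 4 = 11

11


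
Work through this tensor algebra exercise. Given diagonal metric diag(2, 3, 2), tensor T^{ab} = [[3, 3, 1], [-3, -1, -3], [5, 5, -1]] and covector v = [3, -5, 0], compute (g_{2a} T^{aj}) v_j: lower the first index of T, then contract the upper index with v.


Step 1: lower the first index. For a diagonal metric, g_{ia} T^{aj} = g_{ii} T^{ij} (no sum on i).
g_{22} = 3
S_2{}^1 = 3 * T^{21} = 3 * -3 = -9
S_2{}^2 = 3 * T^{22} = 3 * -1 = -3
S_2{}^3 = 3 * T^{23} = 3 * -3 = -9
Step 2: contract S_2{}^j with v_j.
S_2{}^1 * v_1 = -9 * 3 = -27
S_2{}^2 * v_2 = -3 * -5 = 15
S_2{}^3 * v_3 = -9 * 0 = 0
Result = -27 + 15 + 0 = -12

-12


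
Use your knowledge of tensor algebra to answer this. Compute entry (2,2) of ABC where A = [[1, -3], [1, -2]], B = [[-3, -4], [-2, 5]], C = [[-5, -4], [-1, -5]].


(ABC)_{22} = sum_m (AB)_{2m} C_{m2}. First compute row 2 of AB.
(AB)_{21} = 1*-3 + -2*-2 = 1
(AB)_{22} = 1*-4 + -2*5 = -14
Now contract with column 2 of C:
(AB)_{21} * C_{12} = 1 * -4 = -4
(AB)_{22} * C_{22} = -14 * -5 = 70
(ABC)_{22} = -4 + 70 = 66

66


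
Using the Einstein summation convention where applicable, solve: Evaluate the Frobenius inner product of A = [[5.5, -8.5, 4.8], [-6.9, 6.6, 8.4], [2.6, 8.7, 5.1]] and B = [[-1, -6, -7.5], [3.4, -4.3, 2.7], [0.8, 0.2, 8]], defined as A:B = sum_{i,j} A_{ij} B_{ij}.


A:B = sum over all i,j of A_{ij} * B_{ij}.
Row 1: 5.5*-1=-5.5, -8.5*-6=51, 4.8*-7.5=-36 => row sum = 9.5
Row 2: -6.9*3.4=-23.46, 6.6*-4.3=-28.38, 8.4*2.7=22.68 => row sum = -29.16
Row 3: 2.6*0.8=2.08, 8.7*0.2=1.74, 5.1*8=40.8 => row sum = 44.62
Total = 9.5 + -29.16 + 44.62 = 24.96

24.96


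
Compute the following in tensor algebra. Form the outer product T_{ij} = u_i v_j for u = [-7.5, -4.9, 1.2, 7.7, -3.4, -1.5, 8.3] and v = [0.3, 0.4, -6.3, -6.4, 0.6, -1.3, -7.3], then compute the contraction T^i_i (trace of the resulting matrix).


The outer product gives T_{ij} = u_i v_j.
The trace (contraction) is Tr(T) = sum_i T_{ii} = sum_i u_i v_i.
Diagonal entries:
T_{11} = u_1 * v_1 = -7.5 * 0.3 = -2.25
T_{22} = u_2 * v_2 = -4.9 * 0.4 = -1.96
T_{33} = u_3 * v_3 = 1.2 * -6.3 = -7.56
T_{44} = u_4 * v_4 = 7.7 * -6.4 = -49.28
T_{55} = u_5 * v_5 = -3.4 * 0.6 = -2.04
T_{66} = u_6 * v_6 = -1.5 * -1.3 = 1.95
T_{77} = u_7 * v_7 = 8.3 * -7.3 = -60.59
Tr(T) = -2.25 + -1.96 + -7.56 + -49.28 + -2.04 + 1.95 + -60.59 = -121.73

-121.73


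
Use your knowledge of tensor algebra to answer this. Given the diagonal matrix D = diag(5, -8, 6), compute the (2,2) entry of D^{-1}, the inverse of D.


For a diagonal matrix, the inverse has entries (D^{-1})_{ii} = 1/d_{ii}.
The diagonal entries are: d_{11} = 5, d_{22} = -8, d_{33} = 6
We need (D^{-1})_{22} = 1/d_{22} = 1/-8 = -1/8

-1/8


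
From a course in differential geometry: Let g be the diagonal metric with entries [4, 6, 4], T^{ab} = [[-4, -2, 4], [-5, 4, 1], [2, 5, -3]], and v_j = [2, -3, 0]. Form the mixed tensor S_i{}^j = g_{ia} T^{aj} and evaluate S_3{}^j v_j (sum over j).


Step 1: lower the first index. For a diagonal metric, g_{ia} T^{aj} = g_{ii} T^{ij} (no sum on i).
g_{33} = 4
S_3{}^1 = 4 * T^{31} = 4 * 2 = 8
S_3{}^2 = 4 * T^{32} = 4 * 5 = 20
S_3{}^3 = 4 * T^{33} = 4 * -3 = -12
Step 2: contract S_3{}^j with v_j.
S_3{}^1 * v_1 = 8 * 2 = 16
S_3{}^2 * v_2 = 20 * -3 = -60
S_3{}^3 * v_3 = -12 * 0 = 0
Result = 16 + -60 + 0 = -44

-44


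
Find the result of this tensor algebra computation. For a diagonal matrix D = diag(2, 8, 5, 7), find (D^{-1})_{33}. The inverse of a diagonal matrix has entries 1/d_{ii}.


For a diagonal matrix, the inverse has entries (D^{-1})_{ii} = 1/d_{ii}.
The diagonal entries are: d_{11} = 2, d_{22} = 8, d_{33} = 5, d_{44} = 7
We need (D^{-1})_{33} = 1/d_{33} = 1/5 = 1/5

1/5


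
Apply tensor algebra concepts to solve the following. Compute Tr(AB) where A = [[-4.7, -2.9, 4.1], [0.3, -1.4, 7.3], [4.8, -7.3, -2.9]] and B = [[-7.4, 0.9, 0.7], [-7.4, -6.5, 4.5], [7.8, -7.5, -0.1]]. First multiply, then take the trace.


Tr(AB) = sum_i (AB)_{ii} where (AB)_{ii} = sum_k A_{ik} B_{ki}.
(AB)_{11} = -4.7*-7.4 + -2.9*-7.4 + 4.1*7.8 = 88.22
(AB)_{22} = 0.3*0.9 + -1.4*-6.5 + 7.3*-7.5 = -45.38
(AB)_{33} = 4.8*0.7 + -7.3*4.5 + -2.9*-0.1 = -29.2
Tr(AB) = 88.22 + -45.38 + -29.2 = 13.64

13.64


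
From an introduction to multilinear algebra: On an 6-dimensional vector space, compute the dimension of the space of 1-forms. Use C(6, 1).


The dimension of the space of p-forms on an n-dimensional space is C(n, p).
n = 6, p = 1
C(6, 1) = 6! / (1! * 5!) = 6

6


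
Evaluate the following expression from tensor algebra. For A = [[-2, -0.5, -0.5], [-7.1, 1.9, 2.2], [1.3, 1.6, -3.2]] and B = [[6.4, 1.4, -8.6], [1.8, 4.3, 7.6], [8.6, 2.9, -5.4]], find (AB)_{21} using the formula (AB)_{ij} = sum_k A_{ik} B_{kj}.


(AB)_{ij} = sum_k A_{ik} B_{kj}.
For i=2, j=1:
A_{21} * B_{11} = -7.1 * 6.4 = -45.44
A_{22} * B_{21} = 1.9 * 1.8 = 3.42
A_{23} * B_{31} = 2.2 * 8.6 = 18.92
Sum = -45.44 + 3.42 + 18.92 = -23.1

-23.1


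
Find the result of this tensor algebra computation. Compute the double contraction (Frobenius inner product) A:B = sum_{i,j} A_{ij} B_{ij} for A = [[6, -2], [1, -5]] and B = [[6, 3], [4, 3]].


A:B = sum over all i,j of A_{ij} * B_{ij}.
Row 1: 6*6=36, -2*3=-6 => row sum = 30
Row 2: 1*4=4, -5*3=-15 => row sum = -11
Total = 30 + -11 = 19

19


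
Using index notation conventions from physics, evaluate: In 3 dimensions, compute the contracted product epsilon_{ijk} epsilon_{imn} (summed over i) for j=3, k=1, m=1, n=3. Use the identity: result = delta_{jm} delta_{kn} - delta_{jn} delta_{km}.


Using the identity: epsilon_{ijk} epsilon_{imn} = delta_{jm} delta_{kn} - delta_{jn} delta_{km}.
delta_{31} = 0
delta_{13} = 0
delta_{33} = 1
delta_{11} = 1
Result = 0 * 0 - 1 * 1 = 0 - 1 = -1

-1


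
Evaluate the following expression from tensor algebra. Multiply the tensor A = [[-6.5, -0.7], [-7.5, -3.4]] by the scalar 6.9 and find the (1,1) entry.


Scalar multiplication: (cA)_{ij} = c * A_{ij}.
c = 6.9
A_{11} = -6.5
(cA)_{11} = 6.9 * -6.5 = -44.85

-44.85


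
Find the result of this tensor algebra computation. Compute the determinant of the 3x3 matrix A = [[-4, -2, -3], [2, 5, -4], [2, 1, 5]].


Expanding along the first row, det(A) = a11*M_11 - a12*M_12 + a13*M_13, where M_1j is the (1,j) minor.
Minor M_11 = 5*5 - -4*1 = 29
Minor M_12 = 2*5 - -4*2 = 18
Minor M_13 = 2*1 - 5*2 = -8
det = -4*(29) - -2*(18) + -3*(-8)
    = -116 - -36 + 24
    = -56

-56


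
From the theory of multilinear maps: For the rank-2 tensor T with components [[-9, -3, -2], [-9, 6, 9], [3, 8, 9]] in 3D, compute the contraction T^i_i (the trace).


The contraction (trace) of a rank-2 tensor is the sum of its diagonal elements.
Diagonal entries: A[1,1] = -9, A[2,2] = 6, A[3,3] = 9
Tr(A) = -9 + 6 + 9 = 6

6


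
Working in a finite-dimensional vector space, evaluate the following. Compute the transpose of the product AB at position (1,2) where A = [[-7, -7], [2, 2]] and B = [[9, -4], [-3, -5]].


(AB)^T_{ij} = (AB)_{ji} = sum_k A_{jk} B_{ki}.
For i=1, j=2 we need (AB)_{21}:
A_{21} * B_{11} = 2 * 9 = 18
A_{22} * B_{21} = 2 * -3 = -6
Sum = 18 + -6 = 12

12


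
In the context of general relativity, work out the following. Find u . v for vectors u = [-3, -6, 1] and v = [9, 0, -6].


The inner product u . v = sum of u_i * v_i.
Term-by-term: -3 * 9, -6 * 0, 1 * -6
Products: -27, 0, -6
Sum = -27 + 0 + -6 = -33

-33


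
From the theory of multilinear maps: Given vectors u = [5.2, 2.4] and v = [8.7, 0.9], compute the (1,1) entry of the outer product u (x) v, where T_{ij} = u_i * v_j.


The outer product entry T_{ij} = u_i * v_j.
We need i=1, j=1.
u_1 = 5.2, v_1 = 8.7
T_{1,1} = 5.2 * 8.7 = 45.24

45.24


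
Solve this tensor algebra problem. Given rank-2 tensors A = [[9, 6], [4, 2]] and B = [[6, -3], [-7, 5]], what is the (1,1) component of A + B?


Tensor addition is component-wise: (A + B)_{ij} = A_{ij} + B_{ij}.
A_{11} = 9
B_{11} = 6
(A + B)_{11} = 9 + 6 = 15

15
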